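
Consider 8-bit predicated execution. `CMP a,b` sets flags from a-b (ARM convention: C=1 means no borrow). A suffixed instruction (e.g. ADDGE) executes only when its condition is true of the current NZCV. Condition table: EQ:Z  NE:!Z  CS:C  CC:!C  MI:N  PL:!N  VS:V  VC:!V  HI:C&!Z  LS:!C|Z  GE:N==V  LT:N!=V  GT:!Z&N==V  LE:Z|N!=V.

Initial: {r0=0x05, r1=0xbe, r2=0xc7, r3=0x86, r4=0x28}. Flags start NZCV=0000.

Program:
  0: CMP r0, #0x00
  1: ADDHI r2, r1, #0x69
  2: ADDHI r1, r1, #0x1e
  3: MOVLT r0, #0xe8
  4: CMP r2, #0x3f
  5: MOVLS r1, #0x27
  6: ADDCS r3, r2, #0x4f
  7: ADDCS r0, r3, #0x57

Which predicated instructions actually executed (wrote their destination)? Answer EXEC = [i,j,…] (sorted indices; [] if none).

EXEC = [1,2,5]

[0] flags=0010 → (cmp)
[1] flags=0010 HI?T → r2=0x27
[2] flags=0010 HI?T → r1=0xdc
[3] flags=0010 LT?F → skip
[4] flags=1000 → (cmp)
[5] flags=1000 LS?T → r1=0x27
[6] flags=1000 CS?F → skip
[7] flags=1000 CS?F → skip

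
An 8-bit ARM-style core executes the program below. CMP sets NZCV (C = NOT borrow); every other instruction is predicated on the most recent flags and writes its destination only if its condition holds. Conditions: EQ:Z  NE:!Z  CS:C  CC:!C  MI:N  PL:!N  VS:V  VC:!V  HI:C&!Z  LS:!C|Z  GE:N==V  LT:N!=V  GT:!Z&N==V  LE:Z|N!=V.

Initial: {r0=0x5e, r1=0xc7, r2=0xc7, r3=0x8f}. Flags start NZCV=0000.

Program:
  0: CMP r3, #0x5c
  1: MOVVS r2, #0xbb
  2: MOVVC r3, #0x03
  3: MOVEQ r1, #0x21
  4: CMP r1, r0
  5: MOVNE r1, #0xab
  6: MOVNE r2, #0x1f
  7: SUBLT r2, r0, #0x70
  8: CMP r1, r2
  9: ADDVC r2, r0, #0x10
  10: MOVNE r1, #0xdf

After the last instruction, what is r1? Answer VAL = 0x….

VAL = 0xdf

[0] flags=0011 → (cmp)
[1] flags=0011 VS?T → r2=0xbb
[2] flags=0011 VC?F → skip
[3] flags=0011 EQ?F → skip
[4] flags=0011 → (cmp)
[5] flags=0011 NE?T → r1=0xab
[6] flags=0011 NE?T → r2=0x1f
[7] flags=0011 LT?T → r2=0xee
[8] flags=1000 → (cmp)
[9] flags=1000 VC?T → r2=0x6e
[10] flags=1000 NE?T → r1=0xdf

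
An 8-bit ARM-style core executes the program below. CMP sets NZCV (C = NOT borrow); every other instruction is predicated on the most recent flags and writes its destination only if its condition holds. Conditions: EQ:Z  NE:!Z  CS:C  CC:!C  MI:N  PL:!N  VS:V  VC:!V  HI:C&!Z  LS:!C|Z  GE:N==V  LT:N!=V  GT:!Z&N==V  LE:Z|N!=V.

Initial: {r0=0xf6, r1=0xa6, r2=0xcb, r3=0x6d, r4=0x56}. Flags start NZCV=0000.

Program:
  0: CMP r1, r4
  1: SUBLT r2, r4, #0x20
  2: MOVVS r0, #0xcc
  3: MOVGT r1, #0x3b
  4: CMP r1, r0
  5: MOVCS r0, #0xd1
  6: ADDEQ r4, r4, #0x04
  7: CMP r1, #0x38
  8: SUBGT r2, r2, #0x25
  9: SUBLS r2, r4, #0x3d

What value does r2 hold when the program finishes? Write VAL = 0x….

VAL = 0x36

0: ✓ CMP  NZCV=0011
1: ✓ SUBLT  r2←0x36
2: ✓ MOVVS  r0←0xcc
3: · MOVGT
4: ✓ CMP  NZCV=1000
5: · MOVCS
6: · ADDEQ
7: ✓ CMP  NZCV=0011
8: · SUBGT
9: · SUBLS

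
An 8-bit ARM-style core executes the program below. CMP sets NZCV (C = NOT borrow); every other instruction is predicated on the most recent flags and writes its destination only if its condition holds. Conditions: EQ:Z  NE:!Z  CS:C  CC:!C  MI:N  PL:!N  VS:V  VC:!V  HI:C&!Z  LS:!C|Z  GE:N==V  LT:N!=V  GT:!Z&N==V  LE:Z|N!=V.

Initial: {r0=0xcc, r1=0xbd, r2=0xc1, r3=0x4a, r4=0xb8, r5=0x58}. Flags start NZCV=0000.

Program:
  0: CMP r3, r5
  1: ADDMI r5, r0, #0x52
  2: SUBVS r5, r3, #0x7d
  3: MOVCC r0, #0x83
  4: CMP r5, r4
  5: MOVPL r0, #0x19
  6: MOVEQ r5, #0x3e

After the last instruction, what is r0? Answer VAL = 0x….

0: ✓ CMP  NZCV=1000
1: ✓ ADDMI  r5←0x1e
2: · SUBVS
3: ✓ MOVCC  r0←0x83
4: ✓ CMP  NZCV=0000
5: ✓ MOVPL  r0←0x19
6: · MOVEQ

VAL = 0x19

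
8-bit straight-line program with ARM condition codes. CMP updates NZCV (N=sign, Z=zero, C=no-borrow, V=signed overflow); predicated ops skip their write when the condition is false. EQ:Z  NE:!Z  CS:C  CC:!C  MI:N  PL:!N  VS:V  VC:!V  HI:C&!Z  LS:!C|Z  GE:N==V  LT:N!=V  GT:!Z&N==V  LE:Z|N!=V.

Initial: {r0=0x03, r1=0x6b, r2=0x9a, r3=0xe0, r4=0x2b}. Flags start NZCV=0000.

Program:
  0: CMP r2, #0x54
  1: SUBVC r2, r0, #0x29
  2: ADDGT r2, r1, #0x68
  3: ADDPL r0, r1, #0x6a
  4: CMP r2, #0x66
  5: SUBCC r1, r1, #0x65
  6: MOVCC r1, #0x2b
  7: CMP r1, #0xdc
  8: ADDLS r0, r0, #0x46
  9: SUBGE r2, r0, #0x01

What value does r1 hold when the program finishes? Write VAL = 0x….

VAL = 0x6b

0: ✓ CMP  NZCV=0011
1: · SUBVC
2: · ADDGT
3: ✓ ADDPL  r0←0xd5
4: ✓ CMP  NZCV=0011
5: · SUBCC
6: · MOVCC
7: ✓ CMP  NZCV=1001
8: ✓ ADDLS  r0←0x1b
9: ✓ SUBGE  r2←0x1a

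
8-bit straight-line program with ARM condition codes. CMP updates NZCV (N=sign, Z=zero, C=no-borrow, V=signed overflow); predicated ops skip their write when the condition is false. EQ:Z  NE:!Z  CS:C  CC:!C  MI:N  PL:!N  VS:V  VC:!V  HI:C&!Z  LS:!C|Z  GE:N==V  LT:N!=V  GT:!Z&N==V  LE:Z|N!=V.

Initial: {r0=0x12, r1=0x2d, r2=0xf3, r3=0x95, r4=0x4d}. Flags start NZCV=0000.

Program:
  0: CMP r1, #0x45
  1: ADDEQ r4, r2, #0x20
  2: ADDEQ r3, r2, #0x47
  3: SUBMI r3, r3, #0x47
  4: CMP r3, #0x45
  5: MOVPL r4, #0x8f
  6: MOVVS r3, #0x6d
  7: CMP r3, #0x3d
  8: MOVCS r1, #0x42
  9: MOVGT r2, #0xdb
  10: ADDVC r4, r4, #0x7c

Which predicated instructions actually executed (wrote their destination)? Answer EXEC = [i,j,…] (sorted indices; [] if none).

0: ✓ CMP  NZCV=1000
1: · ADDEQ
2: · ADDEQ
3: ✓ SUBMI  r3←0x4e
4: ✓ CMP  NZCV=0010
5: ✓ MOVPL  r4←0x8f
6: · MOVVS
7: ✓ CMP  NZCV=0010
8: ✓ MOVCS  r1←0x42
9: ✓ MOVGT  r2←0xdb
10: ✓ ADDVC  r4←0x0b

EXEC = [3,5,8,9,10]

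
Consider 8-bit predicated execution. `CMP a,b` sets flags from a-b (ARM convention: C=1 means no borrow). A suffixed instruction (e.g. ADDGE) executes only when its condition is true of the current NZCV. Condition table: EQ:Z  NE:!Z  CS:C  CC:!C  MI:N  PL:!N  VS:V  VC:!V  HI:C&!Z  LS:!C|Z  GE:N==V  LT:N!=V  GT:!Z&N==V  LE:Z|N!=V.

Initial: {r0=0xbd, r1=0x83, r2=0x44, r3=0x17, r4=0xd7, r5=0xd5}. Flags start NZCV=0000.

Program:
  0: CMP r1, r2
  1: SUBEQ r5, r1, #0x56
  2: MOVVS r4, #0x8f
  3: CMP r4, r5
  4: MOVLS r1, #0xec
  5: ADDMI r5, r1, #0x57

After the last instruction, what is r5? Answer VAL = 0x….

VAL = 0x43

[0] flags=0011 → (cmp)
[1] flags=0011 EQ?F → skip
[2] flags=0011 VS?T → r4=0x8f
[3] flags=1000 → (cmp)
[4] flags=1000 LS?T → r1=0xec
[5] flags=1000 MI?T → r5=0x43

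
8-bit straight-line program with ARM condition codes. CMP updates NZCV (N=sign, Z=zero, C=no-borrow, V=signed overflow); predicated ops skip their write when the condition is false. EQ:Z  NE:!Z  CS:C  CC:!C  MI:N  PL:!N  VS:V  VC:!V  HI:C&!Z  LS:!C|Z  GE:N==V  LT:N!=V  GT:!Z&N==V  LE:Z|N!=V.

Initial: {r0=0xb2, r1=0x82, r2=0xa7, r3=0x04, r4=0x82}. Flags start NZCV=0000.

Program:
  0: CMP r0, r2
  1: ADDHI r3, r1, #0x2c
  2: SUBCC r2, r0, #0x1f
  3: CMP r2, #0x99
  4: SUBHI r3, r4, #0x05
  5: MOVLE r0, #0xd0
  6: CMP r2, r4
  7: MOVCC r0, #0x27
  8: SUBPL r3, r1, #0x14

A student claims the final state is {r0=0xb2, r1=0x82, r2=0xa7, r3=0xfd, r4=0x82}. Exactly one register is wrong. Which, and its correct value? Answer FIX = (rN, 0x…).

FIX = (r3, 0x6e)

[0] flags=0010 → (cmp)
[1] flags=0010 HI?T → r3=0xae
[2] flags=0010 CC?F → skip
[3] flags=0010 → (cmp)
[4] flags=0010 HI?T → r3=0x7d
[5] flags=0010 LE?F → skip
[6] flags=0010 → (cmp)
[7] flags=0010 CC?F → skip
[8] flags=0010 PL?T → r3=0x6e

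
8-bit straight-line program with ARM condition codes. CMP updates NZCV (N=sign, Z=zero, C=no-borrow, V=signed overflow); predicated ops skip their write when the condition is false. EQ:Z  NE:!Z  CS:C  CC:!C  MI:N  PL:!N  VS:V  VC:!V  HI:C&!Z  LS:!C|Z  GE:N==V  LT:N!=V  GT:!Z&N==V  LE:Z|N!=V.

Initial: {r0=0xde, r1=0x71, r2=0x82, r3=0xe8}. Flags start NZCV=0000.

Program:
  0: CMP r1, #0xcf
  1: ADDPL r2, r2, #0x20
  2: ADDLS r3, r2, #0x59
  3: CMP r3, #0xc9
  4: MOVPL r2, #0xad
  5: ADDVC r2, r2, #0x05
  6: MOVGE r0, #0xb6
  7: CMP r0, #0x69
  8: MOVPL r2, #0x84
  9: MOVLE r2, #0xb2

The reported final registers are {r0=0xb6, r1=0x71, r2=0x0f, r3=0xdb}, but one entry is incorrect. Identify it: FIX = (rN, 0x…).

[0] flags=1001 → (cmp)
[1] flags=1001 PL?F → skip
[2] flags=1001 LS?T → r3=0xdb
[3] flags=0010 → (cmp)
[4] flags=0010 PL?T → r2=0xad
[5] flags=0010 VC?T → r2=0xb2
[6] flags=0010 GE?T → r0=0xb6
[7] flags=0011 → (cmp)
[8] flags=0011 PL?T → r2=0x84
[9] flags=0011 LE?T → r2=0xb2

FIX = (r2, 0xb2)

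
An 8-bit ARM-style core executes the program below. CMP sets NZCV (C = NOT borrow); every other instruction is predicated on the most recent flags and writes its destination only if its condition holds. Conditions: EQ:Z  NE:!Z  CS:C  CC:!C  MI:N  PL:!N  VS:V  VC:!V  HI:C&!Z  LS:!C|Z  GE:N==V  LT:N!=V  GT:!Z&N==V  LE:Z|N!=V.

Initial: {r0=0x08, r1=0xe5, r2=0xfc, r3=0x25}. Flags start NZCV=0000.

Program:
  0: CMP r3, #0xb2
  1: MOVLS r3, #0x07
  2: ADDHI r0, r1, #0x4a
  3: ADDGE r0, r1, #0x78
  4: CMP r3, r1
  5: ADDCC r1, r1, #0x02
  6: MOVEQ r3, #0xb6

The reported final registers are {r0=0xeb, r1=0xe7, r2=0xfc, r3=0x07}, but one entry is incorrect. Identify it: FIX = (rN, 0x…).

0: ✓ CMP  NZCV=0000
1: ✓ MOVLS  r3←0x07
2: · ADDHI
3: ✓ ADDGE  r0←0x5d
4: ✓ CMP  NZCV=0000
5: ✓ ADDCC  r1←0xe7
6: · MOVEQ

FIX = (r0, 0x5d)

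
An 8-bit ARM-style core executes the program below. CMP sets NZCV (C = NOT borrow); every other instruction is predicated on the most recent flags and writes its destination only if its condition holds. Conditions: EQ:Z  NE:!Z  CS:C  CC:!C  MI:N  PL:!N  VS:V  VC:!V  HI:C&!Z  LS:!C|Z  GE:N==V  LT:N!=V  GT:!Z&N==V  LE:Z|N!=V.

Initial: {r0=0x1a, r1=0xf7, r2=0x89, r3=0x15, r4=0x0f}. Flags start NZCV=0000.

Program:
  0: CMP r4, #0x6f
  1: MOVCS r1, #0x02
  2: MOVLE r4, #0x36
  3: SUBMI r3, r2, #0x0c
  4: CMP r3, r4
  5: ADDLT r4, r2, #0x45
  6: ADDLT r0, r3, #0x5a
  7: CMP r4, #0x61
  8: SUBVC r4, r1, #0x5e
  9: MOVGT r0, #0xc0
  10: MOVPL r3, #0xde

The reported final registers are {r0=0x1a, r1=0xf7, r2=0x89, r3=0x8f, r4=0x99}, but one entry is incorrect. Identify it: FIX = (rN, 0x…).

FIX = (r3, 0x7d)

0: ✓ CMP  NZCV=1000
1: · MOVCS
2: ✓ MOVLE  r4←0x36
3: ✓ SUBMI  r3←0x7d
4: ✓ CMP  NZCV=0010
5: · ADDLT
6: · ADDLT
7: ✓ CMP  NZCV=1000
8: ✓ SUBVC  r4←0x99
9: · MOVGT
10: · MOVPL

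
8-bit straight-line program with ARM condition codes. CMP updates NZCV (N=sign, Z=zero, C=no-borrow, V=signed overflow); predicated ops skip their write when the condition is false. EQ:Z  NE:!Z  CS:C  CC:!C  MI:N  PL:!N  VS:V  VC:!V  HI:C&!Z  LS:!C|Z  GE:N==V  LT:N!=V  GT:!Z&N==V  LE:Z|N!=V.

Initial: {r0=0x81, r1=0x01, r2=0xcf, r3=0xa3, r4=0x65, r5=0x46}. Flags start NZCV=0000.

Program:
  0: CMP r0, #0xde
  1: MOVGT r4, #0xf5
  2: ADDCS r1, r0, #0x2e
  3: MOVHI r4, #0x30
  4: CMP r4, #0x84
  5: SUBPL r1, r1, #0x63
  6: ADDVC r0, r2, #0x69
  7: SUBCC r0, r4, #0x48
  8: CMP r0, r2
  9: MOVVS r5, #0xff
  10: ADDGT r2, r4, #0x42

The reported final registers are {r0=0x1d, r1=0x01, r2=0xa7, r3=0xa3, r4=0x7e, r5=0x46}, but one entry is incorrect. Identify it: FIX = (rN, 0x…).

FIX = (r4, 0x65)

0: ✓ CMP  NZCV=1000
1: · MOVGT
2: · ADDCS
3: · MOVHI
4: ✓ CMP  NZCV=1001
5: · SUBPL
6: · ADDVC
7: ✓ SUBCC  r0←0x1d
8: ✓ CMP  NZCV=0000
9: · MOVVS
10: ✓ ADDGT  r2←0xa7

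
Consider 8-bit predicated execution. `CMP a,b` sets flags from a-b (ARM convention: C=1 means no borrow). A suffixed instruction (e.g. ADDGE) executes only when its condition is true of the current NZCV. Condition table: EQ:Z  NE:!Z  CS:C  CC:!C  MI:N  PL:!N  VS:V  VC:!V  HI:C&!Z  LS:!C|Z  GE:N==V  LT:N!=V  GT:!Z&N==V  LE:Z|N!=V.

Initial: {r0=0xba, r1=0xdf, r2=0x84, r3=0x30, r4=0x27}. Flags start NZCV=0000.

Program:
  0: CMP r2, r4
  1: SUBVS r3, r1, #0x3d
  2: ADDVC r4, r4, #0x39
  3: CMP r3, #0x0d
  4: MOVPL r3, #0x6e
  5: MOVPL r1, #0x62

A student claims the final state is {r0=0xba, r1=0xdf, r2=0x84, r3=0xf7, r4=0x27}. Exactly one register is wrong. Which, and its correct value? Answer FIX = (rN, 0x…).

FIX = (r3, 0xa2)

[0] flags=0011 → (cmp)
[1] flags=0011 VS?T → r3=0xa2
[2] flags=0011 VC?F → skip
[3] flags=1010 → (cmp)
[4] flags=1010 PL?F → skip
[5] flags=1010 PL?F → skip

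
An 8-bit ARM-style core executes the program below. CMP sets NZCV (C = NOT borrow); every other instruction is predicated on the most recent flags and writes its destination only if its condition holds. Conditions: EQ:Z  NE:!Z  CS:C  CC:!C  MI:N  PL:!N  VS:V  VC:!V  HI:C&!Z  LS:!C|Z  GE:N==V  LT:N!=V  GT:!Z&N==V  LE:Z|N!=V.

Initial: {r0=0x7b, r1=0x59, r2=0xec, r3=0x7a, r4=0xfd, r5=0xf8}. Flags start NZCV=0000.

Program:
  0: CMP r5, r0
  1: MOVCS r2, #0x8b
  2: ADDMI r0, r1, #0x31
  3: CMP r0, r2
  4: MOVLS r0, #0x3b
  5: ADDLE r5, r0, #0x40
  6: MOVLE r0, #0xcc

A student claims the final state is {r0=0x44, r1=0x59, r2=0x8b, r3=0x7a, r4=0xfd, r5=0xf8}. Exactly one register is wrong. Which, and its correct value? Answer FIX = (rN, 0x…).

0: ✓ CMP  NZCV=0011
1: ✓ MOVCS  r2←0x8b
2: · ADDMI
3: ✓ CMP  NZCV=1001
4: ✓ MOVLS  r0←0x3b
5: · ADDLE
6: · MOVLE

FIX = (r0, 0x3b)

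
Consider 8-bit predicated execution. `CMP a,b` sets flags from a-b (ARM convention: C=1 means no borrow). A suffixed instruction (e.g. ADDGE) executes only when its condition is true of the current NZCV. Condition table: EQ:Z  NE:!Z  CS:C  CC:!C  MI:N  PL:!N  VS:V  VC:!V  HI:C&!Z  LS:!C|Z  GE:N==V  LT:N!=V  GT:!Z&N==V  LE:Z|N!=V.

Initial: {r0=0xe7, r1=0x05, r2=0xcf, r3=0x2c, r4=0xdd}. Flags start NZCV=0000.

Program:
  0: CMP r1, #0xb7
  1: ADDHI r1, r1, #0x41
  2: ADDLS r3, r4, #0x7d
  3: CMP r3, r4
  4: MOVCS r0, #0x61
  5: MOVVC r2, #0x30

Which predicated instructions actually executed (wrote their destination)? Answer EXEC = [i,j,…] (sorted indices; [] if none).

EXEC = [2,5]

0: ✓ CMP  NZCV=0000
1: · ADDHI
2: ✓ ADDLS  r3←0x5a
3: ✓ CMP  NZCV=0000
4: · MOVCS
5: ✓ MOVVC  r2←0x30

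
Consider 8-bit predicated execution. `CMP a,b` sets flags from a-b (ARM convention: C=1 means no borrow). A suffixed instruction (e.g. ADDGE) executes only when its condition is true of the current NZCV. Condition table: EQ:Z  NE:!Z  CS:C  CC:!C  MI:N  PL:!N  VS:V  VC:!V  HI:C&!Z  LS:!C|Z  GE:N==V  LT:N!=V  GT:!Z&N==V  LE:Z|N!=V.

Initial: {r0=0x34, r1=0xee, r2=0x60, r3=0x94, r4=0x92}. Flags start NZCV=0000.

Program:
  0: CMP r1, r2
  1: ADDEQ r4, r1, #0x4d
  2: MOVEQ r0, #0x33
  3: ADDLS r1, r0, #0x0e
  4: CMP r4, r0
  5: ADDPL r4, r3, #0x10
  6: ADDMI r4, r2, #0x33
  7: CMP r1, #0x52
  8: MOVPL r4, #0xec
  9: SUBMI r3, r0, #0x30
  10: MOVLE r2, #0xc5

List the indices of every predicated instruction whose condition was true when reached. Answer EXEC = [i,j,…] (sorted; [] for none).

[0] flags=1010 → (cmp)
[1] flags=1010 EQ?F → skip
[2] flags=1010 EQ?F → skip
[3] flags=1010 LS?F → skip
[4] flags=0011 → (cmp)
[5] flags=0011 PL?T → r4=0xa4
[6] flags=0011 MI?F → skip
[7] flags=1010 → (cmp)
[8] flags=1010 PL?F → skip
[9] flags=1010 MI?T → r3=0x04
[10] flags=1010 LE?T → r2=0xc5

EXEC = [5,9,10]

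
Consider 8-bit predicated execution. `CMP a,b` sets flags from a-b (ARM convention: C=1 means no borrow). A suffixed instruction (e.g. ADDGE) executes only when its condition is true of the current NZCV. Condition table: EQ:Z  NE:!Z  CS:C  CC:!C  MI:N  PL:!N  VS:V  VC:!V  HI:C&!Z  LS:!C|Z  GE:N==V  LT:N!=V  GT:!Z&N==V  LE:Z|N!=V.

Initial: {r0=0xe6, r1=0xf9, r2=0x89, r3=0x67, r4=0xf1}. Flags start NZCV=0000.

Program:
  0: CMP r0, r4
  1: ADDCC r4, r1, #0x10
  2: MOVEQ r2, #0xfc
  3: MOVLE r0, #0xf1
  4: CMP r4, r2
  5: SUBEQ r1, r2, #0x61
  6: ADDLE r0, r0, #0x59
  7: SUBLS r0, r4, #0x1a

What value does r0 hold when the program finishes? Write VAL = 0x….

VAL = 0xef

[0] flags=1000 → (cmp)
[1] flags=1000 CC?T → r4=0x09
[2] flags=1000 EQ?F → skip
[3] flags=1000 LE?T → r0=0xf1
[4] flags=1001 → (cmp)
[5] flags=1001 EQ?F → skip
[6] flags=1001 LE?F → skip
[7] flags=1001 LS?T → r0=0xef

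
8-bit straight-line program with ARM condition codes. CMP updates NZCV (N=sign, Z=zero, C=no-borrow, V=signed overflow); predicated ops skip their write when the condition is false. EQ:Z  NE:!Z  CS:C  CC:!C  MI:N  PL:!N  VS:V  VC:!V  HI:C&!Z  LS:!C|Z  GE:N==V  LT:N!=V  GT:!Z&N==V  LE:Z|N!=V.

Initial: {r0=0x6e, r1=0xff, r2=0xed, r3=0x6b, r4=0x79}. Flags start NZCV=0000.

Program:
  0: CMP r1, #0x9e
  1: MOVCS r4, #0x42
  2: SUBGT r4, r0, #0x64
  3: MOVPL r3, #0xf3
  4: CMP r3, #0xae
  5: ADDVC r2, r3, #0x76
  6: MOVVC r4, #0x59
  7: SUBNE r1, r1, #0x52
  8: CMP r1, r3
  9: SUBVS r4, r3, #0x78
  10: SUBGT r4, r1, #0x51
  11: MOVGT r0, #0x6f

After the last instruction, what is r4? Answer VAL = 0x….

VAL = 0x59

0: ✓ CMP  NZCV=0010
1: ✓ MOVCS  r4←0x42
2: ✓ SUBGT  r4←0x0a
3: ✓ MOVPL  r3←0xf3
4: ✓ CMP  NZCV=0010
5: ✓ ADDVC  r2←0x69
6: ✓ MOVVC  r4←0x59
7: ✓ SUBNE  r1←0xad
8: ✓ CMP  NZCV=1000
9: · SUBVS
10: · SUBGT
11: · MOVGT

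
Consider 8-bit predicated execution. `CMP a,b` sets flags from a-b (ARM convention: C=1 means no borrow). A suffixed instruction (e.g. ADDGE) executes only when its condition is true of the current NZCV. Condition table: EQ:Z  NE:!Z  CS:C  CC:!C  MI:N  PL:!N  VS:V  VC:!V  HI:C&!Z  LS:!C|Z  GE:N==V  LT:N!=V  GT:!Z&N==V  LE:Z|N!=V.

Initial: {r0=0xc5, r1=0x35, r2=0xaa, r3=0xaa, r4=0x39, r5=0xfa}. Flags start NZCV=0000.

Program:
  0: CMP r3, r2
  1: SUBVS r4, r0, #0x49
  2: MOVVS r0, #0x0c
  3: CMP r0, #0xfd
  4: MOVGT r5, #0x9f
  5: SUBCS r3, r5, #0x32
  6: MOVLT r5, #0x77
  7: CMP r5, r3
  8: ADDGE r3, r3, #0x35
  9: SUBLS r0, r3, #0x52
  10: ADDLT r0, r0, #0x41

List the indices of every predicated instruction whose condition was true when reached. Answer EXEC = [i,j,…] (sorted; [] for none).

EXEC = [6,8,9]

[0] flags=0110 → (cmp)
[1] flags=0110 VS?F → skip
[2] flags=0110 VS?F → skip
[3] flags=1000 → (cmp)
[4] flags=1000 GT?F → skip
[5] flags=1000 CS?F → skip
[6] flags=1000 LT?T → r5=0x77
[7] flags=1001 → (cmp)
[8] flags=1001 GE?T → r3=0xdf
[9] flags=1001 LS?T → r0=0x8d
[10] flags=1001 LT?F → skip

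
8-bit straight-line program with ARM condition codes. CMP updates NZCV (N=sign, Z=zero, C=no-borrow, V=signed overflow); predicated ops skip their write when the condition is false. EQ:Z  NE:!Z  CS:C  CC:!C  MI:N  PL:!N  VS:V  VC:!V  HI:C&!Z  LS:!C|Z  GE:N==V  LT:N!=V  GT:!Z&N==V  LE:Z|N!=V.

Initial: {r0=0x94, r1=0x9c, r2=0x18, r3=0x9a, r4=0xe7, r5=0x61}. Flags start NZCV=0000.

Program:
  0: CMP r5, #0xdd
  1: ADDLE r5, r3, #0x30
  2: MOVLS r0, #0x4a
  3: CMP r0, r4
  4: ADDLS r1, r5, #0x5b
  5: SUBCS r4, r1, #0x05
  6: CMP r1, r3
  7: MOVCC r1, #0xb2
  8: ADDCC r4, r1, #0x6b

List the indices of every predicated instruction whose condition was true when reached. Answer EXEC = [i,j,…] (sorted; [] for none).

[0] flags=1001 → (cmp)
[1] flags=1001 LE?F → skip
[2] flags=1001 LS?T → r0=0x4a
[3] flags=0000 → (cmp)
[4] flags=0000 LS?T → r1=0xbc
[5] flags=0000 CS?F → skip
[6] flags=0010 → (cmp)
[7] flags=0010 CC?F → skip
[8] flags=0010 CC?F → skip

EXEC = [2,4]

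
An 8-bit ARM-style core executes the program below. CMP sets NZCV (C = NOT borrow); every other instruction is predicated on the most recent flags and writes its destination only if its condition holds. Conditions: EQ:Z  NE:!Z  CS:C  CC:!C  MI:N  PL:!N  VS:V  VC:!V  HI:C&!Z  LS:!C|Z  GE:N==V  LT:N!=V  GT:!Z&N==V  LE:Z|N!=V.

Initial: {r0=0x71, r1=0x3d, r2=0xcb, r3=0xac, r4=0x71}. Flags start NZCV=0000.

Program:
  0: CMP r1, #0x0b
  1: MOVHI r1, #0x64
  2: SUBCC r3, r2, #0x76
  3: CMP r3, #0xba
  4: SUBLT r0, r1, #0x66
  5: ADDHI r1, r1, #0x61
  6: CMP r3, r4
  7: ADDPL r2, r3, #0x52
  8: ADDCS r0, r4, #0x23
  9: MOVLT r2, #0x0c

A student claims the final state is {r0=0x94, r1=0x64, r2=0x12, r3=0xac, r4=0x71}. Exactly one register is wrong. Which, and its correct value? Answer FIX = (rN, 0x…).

FIX = (r2, 0x0c)

[0] flags=0010 → (cmp)
[1] flags=0010 HI?T → r1=0x64
[2] flags=0010 CC?F → skip
[3] flags=1000 → (cmp)
[4] flags=1000 LT?T → r0=0xfe
[5] flags=1000 HI?F → skip
[6] flags=0011 → (cmp)
[7] flags=0011 PL?T → r2=0xfe
[8] flags=0011 CS?T → r0=0x94
[9] flags=0011 LT?T → r2=0x0c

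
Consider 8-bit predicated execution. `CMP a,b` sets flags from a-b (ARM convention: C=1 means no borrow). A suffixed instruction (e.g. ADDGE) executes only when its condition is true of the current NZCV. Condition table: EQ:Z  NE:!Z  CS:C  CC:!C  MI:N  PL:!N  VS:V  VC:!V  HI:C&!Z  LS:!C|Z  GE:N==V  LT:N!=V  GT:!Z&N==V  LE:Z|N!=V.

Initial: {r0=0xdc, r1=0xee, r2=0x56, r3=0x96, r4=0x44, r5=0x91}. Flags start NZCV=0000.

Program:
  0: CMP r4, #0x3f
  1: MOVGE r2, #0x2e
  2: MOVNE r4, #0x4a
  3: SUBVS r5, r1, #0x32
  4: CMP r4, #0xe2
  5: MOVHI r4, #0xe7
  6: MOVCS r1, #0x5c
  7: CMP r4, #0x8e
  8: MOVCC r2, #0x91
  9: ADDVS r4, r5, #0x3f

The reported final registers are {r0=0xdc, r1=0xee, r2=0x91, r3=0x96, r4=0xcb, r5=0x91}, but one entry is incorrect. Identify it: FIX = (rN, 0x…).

0: ✓ CMP  NZCV=0010
1: ✓ MOVGE  r2←0x2e
2: ✓ MOVNE  r4←0x4a
3: · SUBVS
4: ✓ CMP  NZCV=0000
5: · MOVHI
6: · MOVCS
7: ✓ CMP  NZCV=1001
8: ✓ MOVCC  r2←0x91
9: ✓ ADDVS  r4←0xd0

FIX = (r4, 0xd0)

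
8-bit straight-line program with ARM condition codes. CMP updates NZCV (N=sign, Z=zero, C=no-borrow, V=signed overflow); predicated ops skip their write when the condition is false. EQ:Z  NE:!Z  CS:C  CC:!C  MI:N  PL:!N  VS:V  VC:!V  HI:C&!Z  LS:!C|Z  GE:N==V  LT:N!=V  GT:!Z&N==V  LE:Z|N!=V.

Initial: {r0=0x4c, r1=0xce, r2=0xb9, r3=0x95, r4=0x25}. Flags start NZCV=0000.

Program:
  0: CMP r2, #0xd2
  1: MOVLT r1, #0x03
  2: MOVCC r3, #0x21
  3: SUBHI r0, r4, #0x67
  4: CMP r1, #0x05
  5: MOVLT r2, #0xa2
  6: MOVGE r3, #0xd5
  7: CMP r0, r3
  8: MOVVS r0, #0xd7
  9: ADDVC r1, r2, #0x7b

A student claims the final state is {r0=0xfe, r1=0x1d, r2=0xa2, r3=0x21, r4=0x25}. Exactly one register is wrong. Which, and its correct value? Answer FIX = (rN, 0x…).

FIX = (r0, 0x4c)

0: ✓ CMP  NZCV=1000
1: ✓ MOVLT  r1←0x03
2: ✓ MOVCC  r3←0x21
3: · SUBHI
4: ✓ CMP  NZCV=1000
5: ✓ MOVLT  r2←0xa2
6: · MOVGE
7: ✓ CMP  NZCV=0010
8: · MOVVS
9: ✓ ADDVC  r1←0x1d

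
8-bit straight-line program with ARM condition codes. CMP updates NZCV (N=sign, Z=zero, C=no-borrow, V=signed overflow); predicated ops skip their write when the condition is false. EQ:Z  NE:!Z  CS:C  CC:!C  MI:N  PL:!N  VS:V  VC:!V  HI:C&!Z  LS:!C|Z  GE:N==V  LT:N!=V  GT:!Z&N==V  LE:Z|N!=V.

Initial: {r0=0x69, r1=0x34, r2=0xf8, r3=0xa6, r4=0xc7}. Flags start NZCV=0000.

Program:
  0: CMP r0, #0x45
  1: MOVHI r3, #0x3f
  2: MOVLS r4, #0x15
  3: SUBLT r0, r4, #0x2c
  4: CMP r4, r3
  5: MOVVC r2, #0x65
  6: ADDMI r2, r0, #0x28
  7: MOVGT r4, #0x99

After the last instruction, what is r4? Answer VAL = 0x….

VAL = 0xc7

[0] flags=0010 → (cmp)
[1] flags=0010 HI?T → r3=0x3f
[2] flags=0010 LS?F → skip
[3] flags=0010 LT?F → skip
[4] flags=1010 → (cmp)
[5] flags=1010 VC?T → r2=0x65
[6] flags=1010 MI?T → r2=0x91
[7] flags=1010 GT?F → skip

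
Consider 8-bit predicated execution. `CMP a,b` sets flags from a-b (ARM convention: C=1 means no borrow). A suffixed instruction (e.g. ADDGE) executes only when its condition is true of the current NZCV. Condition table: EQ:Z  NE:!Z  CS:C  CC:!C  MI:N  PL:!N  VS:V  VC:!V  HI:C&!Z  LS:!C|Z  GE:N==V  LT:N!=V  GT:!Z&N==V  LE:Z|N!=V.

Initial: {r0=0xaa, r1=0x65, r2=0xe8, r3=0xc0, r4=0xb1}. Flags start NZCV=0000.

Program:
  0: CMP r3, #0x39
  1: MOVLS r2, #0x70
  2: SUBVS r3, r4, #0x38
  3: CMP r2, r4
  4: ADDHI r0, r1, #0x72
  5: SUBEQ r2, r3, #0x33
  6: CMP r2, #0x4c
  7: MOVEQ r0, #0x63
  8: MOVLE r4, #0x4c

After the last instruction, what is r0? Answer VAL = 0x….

VAL = 0xd7

0: ✓ CMP  NZCV=1010
1: · MOVLS
2: · SUBVS
3: ✓ CMP  NZCV=0010
4: ✓ ADDHI  r0←0xd7
5: · SUBEQ
6: ✓ CMP  NZCV=1010
7: · MOVEQ
8: ✓ MOVLE  r4←0x4c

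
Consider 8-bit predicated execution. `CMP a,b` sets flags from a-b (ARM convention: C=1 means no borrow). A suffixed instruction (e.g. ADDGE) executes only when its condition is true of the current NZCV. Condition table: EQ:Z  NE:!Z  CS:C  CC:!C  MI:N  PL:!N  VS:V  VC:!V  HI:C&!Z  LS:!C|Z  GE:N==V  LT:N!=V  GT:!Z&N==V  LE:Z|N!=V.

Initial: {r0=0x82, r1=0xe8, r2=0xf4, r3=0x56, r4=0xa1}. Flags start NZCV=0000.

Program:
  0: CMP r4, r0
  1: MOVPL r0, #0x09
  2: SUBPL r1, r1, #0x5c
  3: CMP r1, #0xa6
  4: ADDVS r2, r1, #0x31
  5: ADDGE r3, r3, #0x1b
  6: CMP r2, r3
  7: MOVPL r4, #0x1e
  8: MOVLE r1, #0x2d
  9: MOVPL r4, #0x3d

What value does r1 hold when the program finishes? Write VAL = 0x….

0: ✓ CMP  NZCV=0010
1: ✓ MOVPL  r0←0x09
2: ✓ SUBPL  r1←0x8c
3: ✓ CMP  NZCV=1000
4: · ADDVS
5: · ADDGE
6: ✓ CMP  NZCV=1010
7: · MOVPL
8: ✓ MOVLE  r1←0x2d
9: · MOVPL

VAL = 0x2d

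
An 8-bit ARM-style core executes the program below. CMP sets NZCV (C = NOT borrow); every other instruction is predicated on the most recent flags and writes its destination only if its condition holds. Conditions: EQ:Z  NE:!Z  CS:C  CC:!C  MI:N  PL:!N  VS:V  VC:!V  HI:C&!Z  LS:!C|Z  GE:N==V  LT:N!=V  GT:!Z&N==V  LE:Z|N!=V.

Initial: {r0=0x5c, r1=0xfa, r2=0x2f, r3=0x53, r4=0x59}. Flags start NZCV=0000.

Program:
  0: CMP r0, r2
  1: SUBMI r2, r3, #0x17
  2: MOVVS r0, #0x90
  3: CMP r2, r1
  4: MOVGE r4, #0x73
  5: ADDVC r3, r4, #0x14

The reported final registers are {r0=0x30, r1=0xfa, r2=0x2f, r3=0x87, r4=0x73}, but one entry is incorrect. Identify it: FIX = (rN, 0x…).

FIX = (r0, 0x5c)

0: ✓ CMP  NZCV=0010
1: · SUBMI
2: · MOVVS
3: ✓ CMP  NZCV=0000
4: ✓ MOVGE  r4←0x73
5: ✓ ADDVC  r3←0x87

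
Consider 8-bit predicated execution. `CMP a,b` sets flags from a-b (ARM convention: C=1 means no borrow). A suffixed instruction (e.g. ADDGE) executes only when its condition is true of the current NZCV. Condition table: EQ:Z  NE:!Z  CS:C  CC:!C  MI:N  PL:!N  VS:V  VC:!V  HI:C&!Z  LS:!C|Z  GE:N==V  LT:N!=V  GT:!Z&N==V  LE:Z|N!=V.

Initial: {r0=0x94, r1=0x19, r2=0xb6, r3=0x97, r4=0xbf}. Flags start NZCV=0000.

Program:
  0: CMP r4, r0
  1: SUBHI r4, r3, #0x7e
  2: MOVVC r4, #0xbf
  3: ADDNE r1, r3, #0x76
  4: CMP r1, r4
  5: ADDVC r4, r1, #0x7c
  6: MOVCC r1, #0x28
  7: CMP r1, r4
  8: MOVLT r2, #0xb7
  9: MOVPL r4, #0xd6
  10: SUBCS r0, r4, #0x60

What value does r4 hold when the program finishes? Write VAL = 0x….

VAL = 0x89

[0] flags=0010 → (cmp)
[1] flags=0010 HI?T → r4=0x19
[2] flags=0010 VC?T → r4=0xbf
[3] flags=0010 NE?T → r1=0x0d
[4] flags=0000 → (cmp)
[5] flags=0000 VC?T → r4=0x89
[6] flags=0000 CC?T → r1=0x28
[7] flags=1001 → (cmp)
[8] flags=1001 LT?F → skip
[9] flags=1001 PL?F → skip
[10] flags=1001 CS?F → skip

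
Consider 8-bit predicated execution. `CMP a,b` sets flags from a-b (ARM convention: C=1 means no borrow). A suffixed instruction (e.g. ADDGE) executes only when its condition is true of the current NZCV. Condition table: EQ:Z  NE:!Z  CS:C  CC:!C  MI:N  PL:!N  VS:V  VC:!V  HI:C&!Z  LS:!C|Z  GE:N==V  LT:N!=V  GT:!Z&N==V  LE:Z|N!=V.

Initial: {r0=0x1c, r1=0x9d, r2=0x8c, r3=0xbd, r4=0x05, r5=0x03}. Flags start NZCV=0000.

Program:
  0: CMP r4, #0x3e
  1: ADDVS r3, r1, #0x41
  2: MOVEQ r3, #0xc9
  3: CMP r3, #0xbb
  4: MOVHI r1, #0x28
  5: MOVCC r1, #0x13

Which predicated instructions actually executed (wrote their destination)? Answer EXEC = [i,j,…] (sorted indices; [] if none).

EXEC = [4]

0: ✓ CMP  NZCV=1000
1: · ADDVS
2: · MOVEQ
3: ✓ CMP  NZCV=0010
4: ✓ MOVHI  r1←0x28
5: · MOVCC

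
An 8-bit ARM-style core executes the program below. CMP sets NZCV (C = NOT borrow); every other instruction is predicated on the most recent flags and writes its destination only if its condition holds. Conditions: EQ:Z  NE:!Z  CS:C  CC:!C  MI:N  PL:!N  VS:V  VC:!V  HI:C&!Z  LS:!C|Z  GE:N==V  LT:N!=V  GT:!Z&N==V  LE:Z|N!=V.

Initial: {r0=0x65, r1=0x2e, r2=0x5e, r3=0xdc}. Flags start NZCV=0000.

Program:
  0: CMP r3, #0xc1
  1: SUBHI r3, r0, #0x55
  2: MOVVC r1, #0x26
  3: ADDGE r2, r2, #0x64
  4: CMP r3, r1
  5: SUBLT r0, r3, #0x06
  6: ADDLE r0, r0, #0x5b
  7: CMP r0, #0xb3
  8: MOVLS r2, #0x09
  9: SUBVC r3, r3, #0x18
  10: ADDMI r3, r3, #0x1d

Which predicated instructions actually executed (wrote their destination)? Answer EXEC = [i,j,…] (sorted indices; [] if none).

EXEC = [1,2,3,5,6,8,10]

[0] flags=0010 → (cmp)
[1] flags=0010 HI?T → r3=0x10
[2] flags=0010 VC?T → r1=0x26
[3] flags=0010 GE?T → r2=0xc2
[4] flags=1000 → (cmp)
[5] flags=1000 LT?T → r0=0x0a
[6] flags=1000 LE?T → r0=0x65
[7] flags=1001 → (cmp)
[8] flags=1001 LS?T → r2=0x09
[9] flags=1001 VC?F → skip
[10] flags=1001 MI?T → r3=0x2d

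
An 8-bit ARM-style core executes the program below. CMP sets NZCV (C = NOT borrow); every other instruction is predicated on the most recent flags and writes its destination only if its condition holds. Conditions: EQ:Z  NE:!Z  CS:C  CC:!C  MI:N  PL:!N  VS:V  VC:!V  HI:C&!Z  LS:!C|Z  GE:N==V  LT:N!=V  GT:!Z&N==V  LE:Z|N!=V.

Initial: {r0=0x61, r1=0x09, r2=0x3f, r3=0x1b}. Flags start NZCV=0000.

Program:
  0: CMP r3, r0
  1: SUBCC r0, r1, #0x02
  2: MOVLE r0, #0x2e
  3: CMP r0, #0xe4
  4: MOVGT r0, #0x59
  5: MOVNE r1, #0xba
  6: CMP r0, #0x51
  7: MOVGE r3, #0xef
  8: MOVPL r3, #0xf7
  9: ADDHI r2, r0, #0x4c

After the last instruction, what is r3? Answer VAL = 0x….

VAL = 0xf7

[0] flags=1000 → (cmp)
[1] flags=1000 CC?T → r0=0x07
[2] flags=1000 LE?T → r0=0x2e
[3] flags=0000 → (cmp)
[4] flags=0000 GT?T → r0=0x59
[5] flags=0000 NE?T → r1=0xba
[6] flags=0010 → (cmp)
[7] flags=0010 GE?T → r3=0xef
[8] flags=0010 PL?T → r3=0xf7
[9] flags=0010 HI?T → r2=0xa5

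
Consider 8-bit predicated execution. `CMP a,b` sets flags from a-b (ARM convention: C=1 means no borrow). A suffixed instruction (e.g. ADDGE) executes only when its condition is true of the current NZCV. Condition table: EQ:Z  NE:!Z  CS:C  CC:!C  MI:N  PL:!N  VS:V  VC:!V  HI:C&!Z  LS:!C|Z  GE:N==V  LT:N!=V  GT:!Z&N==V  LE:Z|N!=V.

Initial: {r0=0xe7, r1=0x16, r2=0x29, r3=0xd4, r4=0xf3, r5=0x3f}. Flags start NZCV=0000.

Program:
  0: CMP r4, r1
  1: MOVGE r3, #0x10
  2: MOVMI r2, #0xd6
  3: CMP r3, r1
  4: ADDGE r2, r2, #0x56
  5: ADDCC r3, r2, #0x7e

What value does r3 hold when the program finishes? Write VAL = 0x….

VAL = 0xd4

0: ✓ CMP  NZCV=1010
1: · MOVGE
2: ✓ MOVMI  r2←0xd6
3: ✓ CMP  NZCV=1010
4: · ADDGE
5: · ADDCC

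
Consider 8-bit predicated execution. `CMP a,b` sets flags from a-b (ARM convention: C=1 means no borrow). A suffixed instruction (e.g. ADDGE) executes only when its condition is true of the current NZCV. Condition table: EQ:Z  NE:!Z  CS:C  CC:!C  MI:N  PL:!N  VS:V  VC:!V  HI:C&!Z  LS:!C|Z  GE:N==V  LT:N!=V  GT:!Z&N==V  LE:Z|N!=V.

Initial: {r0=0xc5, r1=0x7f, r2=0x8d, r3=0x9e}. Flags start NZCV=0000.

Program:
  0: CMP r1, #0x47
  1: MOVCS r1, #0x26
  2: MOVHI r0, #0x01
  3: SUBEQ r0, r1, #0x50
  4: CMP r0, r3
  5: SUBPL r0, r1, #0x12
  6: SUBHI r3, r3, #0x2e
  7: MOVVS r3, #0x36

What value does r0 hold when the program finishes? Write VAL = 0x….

[0] flags=0010 → (cmp)
[1] flags=0010 CS?T → r1=0x26
[2] flags=0010 HI?T → r0=0x01
[3] flags=0010 EQ?F → skip
[4] flags=0000 → (cmp)
[5] flags=0000 PL?T → r0=0x14
[6] flags=0000 HI?F → skip
[7] flags=0000 VS?F → skip

VAL = 0x14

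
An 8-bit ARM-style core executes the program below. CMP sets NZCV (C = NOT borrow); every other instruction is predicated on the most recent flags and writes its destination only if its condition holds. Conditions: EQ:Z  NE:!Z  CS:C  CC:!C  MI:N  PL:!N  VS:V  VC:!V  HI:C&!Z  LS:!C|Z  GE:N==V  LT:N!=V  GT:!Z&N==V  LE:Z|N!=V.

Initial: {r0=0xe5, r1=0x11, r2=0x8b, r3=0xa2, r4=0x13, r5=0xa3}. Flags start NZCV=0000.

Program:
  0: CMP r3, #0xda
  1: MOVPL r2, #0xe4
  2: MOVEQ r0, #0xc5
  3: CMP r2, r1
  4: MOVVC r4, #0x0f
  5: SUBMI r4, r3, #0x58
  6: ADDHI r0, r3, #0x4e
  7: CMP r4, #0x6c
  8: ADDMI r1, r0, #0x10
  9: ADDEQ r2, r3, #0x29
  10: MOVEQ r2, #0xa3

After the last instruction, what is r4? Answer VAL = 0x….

[0] flags=1000 → (cmp)
[1] flags=1000 PL?F → skip
[2] flags=1000 EQ?F → skip
[3] flags=0011 → (cmp)
[4] flags=0011 VC?F → skip
[5] flags=0011 MI?F → skip
[6] flags=0011 HI?T → r0=0xf0
[7] flags=1000 → (cmp)
[8] flags=1000 MI?T → r1=0x00
[9] flags=1000 EQ?F → skip
[10] flags=1000 EQ?F → skip

VAL = 0x13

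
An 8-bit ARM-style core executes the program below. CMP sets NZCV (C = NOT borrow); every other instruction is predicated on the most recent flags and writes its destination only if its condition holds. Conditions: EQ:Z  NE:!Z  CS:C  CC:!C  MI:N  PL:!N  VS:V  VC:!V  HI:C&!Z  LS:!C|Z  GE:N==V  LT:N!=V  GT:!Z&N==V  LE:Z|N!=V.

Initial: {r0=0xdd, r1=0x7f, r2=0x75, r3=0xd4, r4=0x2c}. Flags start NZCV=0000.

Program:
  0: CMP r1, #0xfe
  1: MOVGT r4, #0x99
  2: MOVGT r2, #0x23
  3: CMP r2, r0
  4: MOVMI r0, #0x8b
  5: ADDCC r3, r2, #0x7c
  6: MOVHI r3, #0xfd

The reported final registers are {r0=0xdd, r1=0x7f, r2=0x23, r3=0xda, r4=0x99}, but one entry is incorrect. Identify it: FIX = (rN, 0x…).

FIX = (r3, 0x9f)

[0] flags=1001 → (cmp)
[1] flags=1001 GT?T → r4=0x99
[2] flags=1001 GT?T → r2=0x23
[3] flags=0000 → (cmp)
[4] flags=0000 MI?F → skip
[5] flags=0000 CC?T → r3=0x9f
[6] flags=0000 HI?F → skip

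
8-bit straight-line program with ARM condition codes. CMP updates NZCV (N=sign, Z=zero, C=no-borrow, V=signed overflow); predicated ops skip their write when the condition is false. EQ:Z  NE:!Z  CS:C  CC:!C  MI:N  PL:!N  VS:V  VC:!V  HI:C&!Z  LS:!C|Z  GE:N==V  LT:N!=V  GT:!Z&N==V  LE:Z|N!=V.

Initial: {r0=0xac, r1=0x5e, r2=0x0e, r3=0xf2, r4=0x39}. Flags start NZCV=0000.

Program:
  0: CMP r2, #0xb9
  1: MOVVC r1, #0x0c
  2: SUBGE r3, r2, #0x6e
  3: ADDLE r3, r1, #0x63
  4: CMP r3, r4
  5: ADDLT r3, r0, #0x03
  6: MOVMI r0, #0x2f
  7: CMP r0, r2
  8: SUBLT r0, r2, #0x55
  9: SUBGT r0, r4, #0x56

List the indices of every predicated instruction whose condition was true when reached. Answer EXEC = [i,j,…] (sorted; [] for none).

[0] flags=0000 → (cmp)
[1] flags=0000 VC?T → r1=0x0c
[2] flags=0000 GE?T → r3=0xa0
[3] flags=0000 LE?F → skip
[4] flags=0011 → (cmp)
[5] flags=0011 LT?T → r3=0xaf
[6] flags=0011 MI?F → skip
[7] flags=1010 → (cmp)
[8] flags=1010 LT?T → r0=0xb9
[9] flags=1010 GT?F → skip

EXEC = [1,2,5,8]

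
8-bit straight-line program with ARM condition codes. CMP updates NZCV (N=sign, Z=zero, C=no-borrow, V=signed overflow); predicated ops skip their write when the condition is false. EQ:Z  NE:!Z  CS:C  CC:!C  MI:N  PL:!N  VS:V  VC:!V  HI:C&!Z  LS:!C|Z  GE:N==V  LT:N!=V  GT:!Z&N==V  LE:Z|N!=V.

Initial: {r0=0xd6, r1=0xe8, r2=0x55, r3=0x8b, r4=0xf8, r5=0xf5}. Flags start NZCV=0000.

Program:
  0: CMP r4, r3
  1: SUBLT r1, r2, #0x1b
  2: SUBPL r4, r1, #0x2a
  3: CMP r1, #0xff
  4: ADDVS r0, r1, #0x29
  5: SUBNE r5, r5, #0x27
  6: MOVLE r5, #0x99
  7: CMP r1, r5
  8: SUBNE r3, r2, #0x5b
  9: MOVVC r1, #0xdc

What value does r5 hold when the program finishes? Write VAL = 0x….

[0] flags=0010 → (cmp)
[1] flags=0010 LT?F → skip
[2] flags=0010 PL?T → r4=0xbe
[3] flags=1000 → (cmp)
[4] flags=1000 VS?F → skip
[5] flags=1000 NE?T → r5=0xce
[6] flags=1000 LE?T → r5=0x99
[7] flags=0010 → (cmp)
[8] flags=0010 NE?T → r3=0xfa
[9] flags=0010 VC?T → r1=0xdc

VAL = 0x99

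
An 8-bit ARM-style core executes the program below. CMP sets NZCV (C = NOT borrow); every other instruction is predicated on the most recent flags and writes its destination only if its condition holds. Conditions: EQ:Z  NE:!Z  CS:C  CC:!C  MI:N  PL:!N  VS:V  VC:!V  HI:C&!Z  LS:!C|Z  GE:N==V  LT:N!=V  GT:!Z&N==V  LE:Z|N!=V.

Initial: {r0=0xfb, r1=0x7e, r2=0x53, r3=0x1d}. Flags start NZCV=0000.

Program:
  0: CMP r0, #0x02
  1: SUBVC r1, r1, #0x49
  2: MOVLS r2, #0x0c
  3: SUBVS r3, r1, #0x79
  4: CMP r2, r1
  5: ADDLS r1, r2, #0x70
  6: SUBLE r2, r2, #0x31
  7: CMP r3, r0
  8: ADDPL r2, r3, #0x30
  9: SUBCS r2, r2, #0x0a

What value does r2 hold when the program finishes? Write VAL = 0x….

0: ✓ CMP  NZCV=1010
1: ✓ SUBVC  r1←0x35
2: · MOVLS
3: · SUBVS
4: ✓ CMP  NZCV=0010
5: · ADDLS
6: · SUBLE
7: ✓ CMP  NZCV=0000
8: ✓ ADDPL  r2←0x4d
9: · SUBCS

VAL = 0x4d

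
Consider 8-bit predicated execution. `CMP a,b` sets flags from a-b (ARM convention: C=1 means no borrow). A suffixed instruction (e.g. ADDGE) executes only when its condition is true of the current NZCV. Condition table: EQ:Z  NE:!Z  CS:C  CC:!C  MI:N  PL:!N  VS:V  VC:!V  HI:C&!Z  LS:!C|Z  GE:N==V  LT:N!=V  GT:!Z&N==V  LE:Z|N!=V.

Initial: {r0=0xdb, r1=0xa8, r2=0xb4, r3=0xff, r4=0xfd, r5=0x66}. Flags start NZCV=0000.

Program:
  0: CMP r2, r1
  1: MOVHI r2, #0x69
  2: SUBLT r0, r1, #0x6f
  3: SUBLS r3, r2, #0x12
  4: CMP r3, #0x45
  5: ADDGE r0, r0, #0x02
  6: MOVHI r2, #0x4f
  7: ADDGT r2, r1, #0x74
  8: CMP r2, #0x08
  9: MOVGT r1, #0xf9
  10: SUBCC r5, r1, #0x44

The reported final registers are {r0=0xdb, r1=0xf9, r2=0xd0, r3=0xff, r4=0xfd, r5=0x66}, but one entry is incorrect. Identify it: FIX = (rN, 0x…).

FIX = (r2, 0x4f)

0: ✓ CMP  NZCV=0010
1: ✓ MOVHI  r2←0x69
2: · SUBLT
3: · SUBLS
4: ✓ CMP  NZCV=1010
5: · ADDGE
6: ✓ MOVHI  r2←0x4f
7: · ADDGT
8: ✓ CMP  NZCV=0010
9: ✓ MOVGT  r1←0xf9
10: · SUBCC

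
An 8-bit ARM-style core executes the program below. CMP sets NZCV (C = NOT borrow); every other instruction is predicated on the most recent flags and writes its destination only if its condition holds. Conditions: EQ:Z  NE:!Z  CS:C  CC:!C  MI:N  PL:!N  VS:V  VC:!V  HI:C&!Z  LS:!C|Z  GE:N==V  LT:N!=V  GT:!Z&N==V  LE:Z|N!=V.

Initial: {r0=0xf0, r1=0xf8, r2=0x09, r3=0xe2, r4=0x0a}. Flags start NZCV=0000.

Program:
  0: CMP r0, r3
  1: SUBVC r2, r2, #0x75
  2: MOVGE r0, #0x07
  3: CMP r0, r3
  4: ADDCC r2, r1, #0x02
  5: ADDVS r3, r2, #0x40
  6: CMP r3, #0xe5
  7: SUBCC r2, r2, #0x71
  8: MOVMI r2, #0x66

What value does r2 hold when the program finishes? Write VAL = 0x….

0: ✓ CMP  NZCV=0010
1: ✓ SUBVC  r2←0x94
2: ✓ MOVGE  r0←0x07
3: ✓ CMP  NZCV=0000
4: ✓ ADDCC  r2←0xfa
5: · ADDVS
6: ✓ CMP  NZCV=1000
7: ✓ SUBCC  r2←0x89
8: ✓ MOVMI  r2←0x66

VAL = 0x66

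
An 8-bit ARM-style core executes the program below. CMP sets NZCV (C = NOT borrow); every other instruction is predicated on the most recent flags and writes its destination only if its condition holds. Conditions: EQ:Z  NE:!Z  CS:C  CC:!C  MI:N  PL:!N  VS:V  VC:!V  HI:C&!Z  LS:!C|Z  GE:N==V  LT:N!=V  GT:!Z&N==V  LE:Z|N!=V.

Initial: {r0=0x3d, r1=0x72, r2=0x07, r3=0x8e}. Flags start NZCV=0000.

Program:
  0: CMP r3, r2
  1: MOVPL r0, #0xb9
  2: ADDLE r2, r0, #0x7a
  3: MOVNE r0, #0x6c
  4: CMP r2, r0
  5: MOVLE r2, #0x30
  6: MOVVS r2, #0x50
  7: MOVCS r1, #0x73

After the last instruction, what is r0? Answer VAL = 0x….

[0] flags=1010 → (cmp)
[1] flags=1010 PL?F → skip
[2] flags=1010 LE?T → r2=0xb7
[3] flags=1010 NE?T → r0=0x6c
[4] flags=0011 → (cmp)
[5] flags=0011 LE?T → r2=0x30
[6] flags=0011 VS?T → r2=0x50
[7] flags=0011 CS?T → r1=0x73

VAL = 0x6c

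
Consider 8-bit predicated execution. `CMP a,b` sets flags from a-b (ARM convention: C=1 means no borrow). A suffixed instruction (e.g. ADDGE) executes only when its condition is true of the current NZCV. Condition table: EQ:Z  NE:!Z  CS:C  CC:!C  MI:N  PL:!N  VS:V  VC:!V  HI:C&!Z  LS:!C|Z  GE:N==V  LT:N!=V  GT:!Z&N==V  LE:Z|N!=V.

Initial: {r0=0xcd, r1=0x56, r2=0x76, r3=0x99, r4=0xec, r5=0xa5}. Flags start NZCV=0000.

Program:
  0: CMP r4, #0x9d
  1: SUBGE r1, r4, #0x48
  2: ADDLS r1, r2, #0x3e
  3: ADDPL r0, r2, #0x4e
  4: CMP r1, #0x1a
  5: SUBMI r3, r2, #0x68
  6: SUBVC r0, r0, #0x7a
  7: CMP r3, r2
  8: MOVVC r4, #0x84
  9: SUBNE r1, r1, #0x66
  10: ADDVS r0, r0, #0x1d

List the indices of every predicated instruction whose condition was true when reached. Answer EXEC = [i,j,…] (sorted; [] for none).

[0] flags=0010 → (cmp)
[1] flags=0010 GE?T → r1=0xa4
[2] flags=0010 LS?F → skip
[3] flags=0010 PL?T → r0=0xc4
[4] flags=1010 → (cmp)
[5] flags=1010 MI?T → r3=0x0e
[6] flags=1010 VC?T → r0=0x4a
[7] flags=1000 → (cmp)
[8] flags=1000 VC?T → r4=0x84
[9] flags=1000 NE?T → r1=0x3e
[10] flags=1000 VS?F → skip

EXEC = [1,3,5,6,8,9]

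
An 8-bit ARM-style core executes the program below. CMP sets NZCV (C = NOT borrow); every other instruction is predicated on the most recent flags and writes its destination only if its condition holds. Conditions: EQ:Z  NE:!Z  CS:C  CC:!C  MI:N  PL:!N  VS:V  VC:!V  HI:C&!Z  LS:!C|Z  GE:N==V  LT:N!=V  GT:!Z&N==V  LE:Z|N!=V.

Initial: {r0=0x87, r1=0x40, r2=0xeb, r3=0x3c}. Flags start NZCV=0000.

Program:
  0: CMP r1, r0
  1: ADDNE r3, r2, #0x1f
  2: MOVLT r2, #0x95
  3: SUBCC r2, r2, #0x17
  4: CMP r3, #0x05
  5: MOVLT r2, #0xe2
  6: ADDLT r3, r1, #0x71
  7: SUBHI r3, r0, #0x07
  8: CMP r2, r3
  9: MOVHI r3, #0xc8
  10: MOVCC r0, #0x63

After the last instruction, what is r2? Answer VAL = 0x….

VAL = 0xd4

0: ✓ CMP  NZCV=1001
1: ✓ ADDNE  r3←0x0a
2: · MOVLT
3: ✓ SUBCC  r2←0xd4
4: ✓ CMP  NZCV=0010
5: · MOVLT
6: · ADDLT
7: ✓ SUBHI  r3←0x80
8: ✓ CMP  NZCV=0010
9: ✓ MOVHI  r3←0xc8
10: · MOVCC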